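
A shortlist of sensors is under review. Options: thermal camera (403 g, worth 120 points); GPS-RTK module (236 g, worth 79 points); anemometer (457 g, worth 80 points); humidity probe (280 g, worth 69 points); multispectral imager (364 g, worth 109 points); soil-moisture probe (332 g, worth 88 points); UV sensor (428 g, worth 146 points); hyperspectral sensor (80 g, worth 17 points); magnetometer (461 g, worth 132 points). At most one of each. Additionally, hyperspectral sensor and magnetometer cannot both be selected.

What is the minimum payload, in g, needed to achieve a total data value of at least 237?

744

Look for the lowest-payload combination reaching 237.
Taking GPS-RTK module + UV sensor + hyperspectral sensor gives 242 (≥ 237) for 744 g.
Any bundle with less than 744 g falls short of 237.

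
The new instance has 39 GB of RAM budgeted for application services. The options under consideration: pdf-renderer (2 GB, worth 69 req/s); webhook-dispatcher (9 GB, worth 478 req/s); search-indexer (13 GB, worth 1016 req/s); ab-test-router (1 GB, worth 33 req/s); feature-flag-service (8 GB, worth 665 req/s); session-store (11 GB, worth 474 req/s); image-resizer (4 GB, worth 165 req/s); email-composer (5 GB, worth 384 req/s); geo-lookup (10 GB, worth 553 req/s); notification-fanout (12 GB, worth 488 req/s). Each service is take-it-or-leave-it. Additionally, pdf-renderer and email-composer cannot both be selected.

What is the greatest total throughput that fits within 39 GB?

Density check — feature-flag-service 83.12, search-indexer 78.15, email-composer 76.80, geo-lookup 55.30 are the best per GB.
Taking webhook-dispatcher + search-indexer + feature-flag-service + image-resizer + email-composer: 39 GB used, 2708 in throughput.
The closest alternative, search-indexer + ab-test-router + feature-flag-service + email-composer + geo-lookup, reaches only 2651.

2708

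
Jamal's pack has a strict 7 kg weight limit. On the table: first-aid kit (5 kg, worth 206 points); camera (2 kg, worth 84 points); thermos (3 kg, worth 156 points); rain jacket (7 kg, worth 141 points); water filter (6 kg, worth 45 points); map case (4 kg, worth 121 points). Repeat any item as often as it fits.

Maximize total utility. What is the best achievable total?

324

By utility per kg: thermos 52.00, camera 42.00, first-aid kit 41.20 lead.
Filling by ratio: 2×thermos for 312, with 1 kg left unused.
Dropping thermos frees 3 kg; slotting in 2×camera (4 kg) lifts the total to 324 at 7 kg.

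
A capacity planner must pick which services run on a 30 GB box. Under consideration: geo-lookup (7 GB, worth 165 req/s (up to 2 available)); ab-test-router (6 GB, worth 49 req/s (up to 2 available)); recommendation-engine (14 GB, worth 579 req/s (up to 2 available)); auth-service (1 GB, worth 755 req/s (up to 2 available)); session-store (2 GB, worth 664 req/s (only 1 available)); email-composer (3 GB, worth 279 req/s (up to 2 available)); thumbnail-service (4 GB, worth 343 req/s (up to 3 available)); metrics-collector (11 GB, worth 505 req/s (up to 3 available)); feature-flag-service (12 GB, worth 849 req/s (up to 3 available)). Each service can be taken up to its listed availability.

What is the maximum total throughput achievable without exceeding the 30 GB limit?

The ratio heuristic lands on geo-lookup + 2×auth-service + session-store + 2×email-composer + 3×thumbnail-service (3926) but leaves 1 GB idle.
Replace geo-lookup and thumbnail-service with feature-flag-service: the trade gains 341 net, giving 4267 at 30 GB.
Every other selection either busts 30 GB or exceeds an availability limit or fails to beat 4267.

4267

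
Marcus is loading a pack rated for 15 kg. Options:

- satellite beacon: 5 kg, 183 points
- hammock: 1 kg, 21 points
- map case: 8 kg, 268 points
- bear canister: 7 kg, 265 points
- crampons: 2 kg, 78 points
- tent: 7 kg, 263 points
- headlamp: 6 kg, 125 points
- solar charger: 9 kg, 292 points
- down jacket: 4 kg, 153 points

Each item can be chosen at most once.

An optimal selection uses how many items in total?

Optimal total is 549.
One optimal bundle: hammock + bear canister + tent (15 kg).
Every optimal selection uses 3 items.

3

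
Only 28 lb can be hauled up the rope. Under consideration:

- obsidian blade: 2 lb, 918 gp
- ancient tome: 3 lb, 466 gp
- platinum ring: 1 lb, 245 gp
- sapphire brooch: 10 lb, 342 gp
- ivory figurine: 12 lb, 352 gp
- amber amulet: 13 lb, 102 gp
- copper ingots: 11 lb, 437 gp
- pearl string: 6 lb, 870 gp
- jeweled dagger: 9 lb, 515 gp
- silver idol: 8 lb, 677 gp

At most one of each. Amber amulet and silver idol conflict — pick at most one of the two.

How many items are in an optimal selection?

5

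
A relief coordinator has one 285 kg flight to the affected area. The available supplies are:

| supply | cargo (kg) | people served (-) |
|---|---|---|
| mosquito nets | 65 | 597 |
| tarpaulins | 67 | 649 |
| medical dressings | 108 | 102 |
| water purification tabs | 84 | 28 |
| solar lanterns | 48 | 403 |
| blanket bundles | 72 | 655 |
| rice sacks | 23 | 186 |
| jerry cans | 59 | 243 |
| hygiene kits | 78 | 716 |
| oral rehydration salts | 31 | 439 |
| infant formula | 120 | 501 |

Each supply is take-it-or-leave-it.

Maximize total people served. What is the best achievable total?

2743

A density-first pass picks mosquito nets + tarpaulins + rice sacks + hygiene kits + oral rehydration salts — 2587 at 264 kg.
The 101 kg tied up in rice sacks and hygiene kits is better spent on solar lanterns + blanket bundles — total rises to 2743 (283 kg).
Next best is tarpaulins + blanket bundles + rice sacks + hygiene kits + oral rehydration salts at 2645 (271 kg) — short by 98.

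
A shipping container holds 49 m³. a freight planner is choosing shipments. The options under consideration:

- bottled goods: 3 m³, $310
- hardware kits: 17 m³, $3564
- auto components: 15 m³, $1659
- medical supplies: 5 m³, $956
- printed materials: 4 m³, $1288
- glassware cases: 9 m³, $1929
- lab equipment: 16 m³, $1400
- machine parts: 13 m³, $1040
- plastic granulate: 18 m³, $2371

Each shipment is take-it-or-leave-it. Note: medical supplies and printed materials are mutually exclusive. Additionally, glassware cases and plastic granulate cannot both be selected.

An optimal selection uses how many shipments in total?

The maximum revenue within 49 m³ is 8750.
One optimal bundle: bottled goods + hardware kits + auto components + printed materials + glassware cases (48 m³).
Any selection reaching 8750 contains exactly 5 shipments.

5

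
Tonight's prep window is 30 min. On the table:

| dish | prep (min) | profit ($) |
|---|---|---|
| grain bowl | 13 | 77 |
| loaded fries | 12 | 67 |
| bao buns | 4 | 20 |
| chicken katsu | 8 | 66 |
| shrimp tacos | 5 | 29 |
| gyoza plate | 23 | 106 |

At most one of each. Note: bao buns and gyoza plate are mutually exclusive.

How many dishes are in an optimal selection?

4

Best achievable profit is 192.
grain bowl + bao buns + chicken katsu + shrimp tacos hits 192 at 30 min.
Every optimal selection uses 4 dishes.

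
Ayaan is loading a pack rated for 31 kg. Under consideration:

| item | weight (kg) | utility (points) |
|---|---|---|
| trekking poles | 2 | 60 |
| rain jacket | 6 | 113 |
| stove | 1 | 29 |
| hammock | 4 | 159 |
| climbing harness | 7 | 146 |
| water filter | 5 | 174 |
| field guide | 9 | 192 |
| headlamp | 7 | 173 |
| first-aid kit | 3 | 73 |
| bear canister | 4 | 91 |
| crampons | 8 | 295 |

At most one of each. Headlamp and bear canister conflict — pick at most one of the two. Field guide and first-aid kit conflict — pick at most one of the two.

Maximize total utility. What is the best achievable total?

963

Ranking by ratio (utility/kg): hammock 39.75, crampons 36.88, water filter 34.80, trekking poles 30.00.
Taking trekking poles + stove + hammock + water filter + headlamp + first-aid kit + crampons: 30 kg used, 963 in utility.
Runner-up trekking poles + stove + hammock + climbing harness + water filter + bear canister + crampons tops out at 954.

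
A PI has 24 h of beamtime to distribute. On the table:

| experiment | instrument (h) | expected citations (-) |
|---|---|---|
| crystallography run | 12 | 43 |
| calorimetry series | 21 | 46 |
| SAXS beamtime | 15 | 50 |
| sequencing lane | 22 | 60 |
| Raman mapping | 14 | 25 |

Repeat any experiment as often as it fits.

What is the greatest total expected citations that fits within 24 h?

Ranking by ratio (expected citations/h): crystallography run 3.58, SAXS beamtime 3.33, sequencing lane 2.73, calorimetry series 2.19.
2×crystallography run uses 24 of the 24 h and totals 86.
No other feasible combination exceeds 86.

86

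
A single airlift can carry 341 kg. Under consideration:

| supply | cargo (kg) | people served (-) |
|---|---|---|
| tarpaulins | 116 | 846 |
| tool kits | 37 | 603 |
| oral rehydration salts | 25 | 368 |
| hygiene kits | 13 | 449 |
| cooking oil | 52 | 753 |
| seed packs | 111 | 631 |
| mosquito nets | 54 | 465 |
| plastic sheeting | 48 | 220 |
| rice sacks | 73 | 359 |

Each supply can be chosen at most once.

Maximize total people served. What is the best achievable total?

Taking the top-ratio supplies first gives tarpaulins + tool kits + oral rehydration salts + hygiene kits + cooking oil + mosquito nets for 3484 (297 kg).
The 116 kg tied up in tarpaulins is better spent on seed packs + plastic sheeting — total rises to 3489 (340 kg).
The closest alternative, tarpaulins + tool kits + oral rehydration salts + hygiene kits + cooking oil + mosquito nets, reaches only 3484.

3489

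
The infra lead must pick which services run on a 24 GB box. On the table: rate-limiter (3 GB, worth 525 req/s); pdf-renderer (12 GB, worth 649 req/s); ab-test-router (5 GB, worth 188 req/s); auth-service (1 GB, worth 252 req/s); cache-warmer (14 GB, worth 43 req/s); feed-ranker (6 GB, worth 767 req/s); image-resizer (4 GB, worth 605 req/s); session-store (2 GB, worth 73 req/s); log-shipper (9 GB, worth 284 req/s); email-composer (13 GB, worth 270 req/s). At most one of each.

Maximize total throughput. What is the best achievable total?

Taking the top-ratio services first gives rate-limiter + ab-test-router + auth-service + feed-ranker + image-resizer + session-store for 2410 (21 GB).
Dropping ab-test-router and session-store frees 7 GB; slotting in log-shipper (9 GB) lifts the total to 2433 at 23 GB.
Runner-up rate-limiter + ab-test-router + auth-service + feed-ranker + image-resizer + session-store tops out at 2410.

2433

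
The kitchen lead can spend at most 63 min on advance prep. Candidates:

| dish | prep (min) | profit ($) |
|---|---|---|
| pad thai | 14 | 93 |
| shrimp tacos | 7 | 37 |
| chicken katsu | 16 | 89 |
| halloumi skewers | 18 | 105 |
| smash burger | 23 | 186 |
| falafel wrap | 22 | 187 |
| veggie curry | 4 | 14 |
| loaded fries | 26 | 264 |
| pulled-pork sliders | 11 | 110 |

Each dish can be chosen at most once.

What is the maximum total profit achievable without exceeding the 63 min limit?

Falafel wrap + veggie curry + loaded fries + pulled-pork sliders uses 63 of the 63 min and totals 575.

575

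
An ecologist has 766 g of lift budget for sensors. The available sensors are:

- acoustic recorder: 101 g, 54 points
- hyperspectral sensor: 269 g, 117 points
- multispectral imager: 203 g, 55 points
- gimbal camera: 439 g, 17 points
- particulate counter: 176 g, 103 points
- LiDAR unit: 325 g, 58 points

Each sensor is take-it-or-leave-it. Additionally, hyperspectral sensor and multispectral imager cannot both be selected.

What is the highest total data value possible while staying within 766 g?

Acoustic recorder + hyperspectral sensor + particulate counter uses 546 of the 766 g and totals 274.
An exhaustive check of the 64 subsets confirms 274.

274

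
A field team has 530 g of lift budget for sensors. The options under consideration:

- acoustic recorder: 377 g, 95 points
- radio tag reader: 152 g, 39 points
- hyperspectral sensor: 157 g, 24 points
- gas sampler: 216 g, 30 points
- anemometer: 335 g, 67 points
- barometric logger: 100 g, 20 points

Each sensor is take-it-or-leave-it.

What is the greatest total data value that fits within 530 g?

The ratio ordering already packs tightly: acoustic recorder + radio tag reader, 529 g, 134.

134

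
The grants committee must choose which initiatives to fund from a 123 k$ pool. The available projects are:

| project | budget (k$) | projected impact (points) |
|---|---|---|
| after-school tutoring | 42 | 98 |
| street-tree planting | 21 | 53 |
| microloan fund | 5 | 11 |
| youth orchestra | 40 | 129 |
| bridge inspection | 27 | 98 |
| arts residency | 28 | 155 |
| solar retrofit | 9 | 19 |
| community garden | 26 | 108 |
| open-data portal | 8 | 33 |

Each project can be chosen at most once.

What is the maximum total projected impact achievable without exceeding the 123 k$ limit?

Density check — arts residency 5.54, community garden 4.15, open-data portal 4.12 are the best per k$.
The ratio heuristic lands on street-tree planting + microloan fund + bridge inspection + arts residency + community garden + open-data portal (458) but leaves 8 k$ idle.
Dropping street-tree planting and microloan fund and open-data portal frees 34 k$; slotting in youth orchestra (40 k$) lifts the total to 490 at 121 k$.
Next best is street-tree planting + youth orchestra + arts residency + community garden + open-data portal at 478 (123 k$) — short by 12.

490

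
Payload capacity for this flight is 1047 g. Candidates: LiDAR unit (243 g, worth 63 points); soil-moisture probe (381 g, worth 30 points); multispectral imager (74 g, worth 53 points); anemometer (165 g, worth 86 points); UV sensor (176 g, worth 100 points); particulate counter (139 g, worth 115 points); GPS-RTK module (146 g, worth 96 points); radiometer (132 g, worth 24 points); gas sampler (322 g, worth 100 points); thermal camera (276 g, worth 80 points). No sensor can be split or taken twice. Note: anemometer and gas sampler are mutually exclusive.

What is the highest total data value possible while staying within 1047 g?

530

Best packing: multispectral imager + anemometer + UV sensor + particulate counter + GPS-RTK module + thermal camera — 976 g, 530 total.
Runner-up LiDAR unit + multispectral imager + anemometer + UV sensor + particulate counter + GPS-RTK module tops out at 513.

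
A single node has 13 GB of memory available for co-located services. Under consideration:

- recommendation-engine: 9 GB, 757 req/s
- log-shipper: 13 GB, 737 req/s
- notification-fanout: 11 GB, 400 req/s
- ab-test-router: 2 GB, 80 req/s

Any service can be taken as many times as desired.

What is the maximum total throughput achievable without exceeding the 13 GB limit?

917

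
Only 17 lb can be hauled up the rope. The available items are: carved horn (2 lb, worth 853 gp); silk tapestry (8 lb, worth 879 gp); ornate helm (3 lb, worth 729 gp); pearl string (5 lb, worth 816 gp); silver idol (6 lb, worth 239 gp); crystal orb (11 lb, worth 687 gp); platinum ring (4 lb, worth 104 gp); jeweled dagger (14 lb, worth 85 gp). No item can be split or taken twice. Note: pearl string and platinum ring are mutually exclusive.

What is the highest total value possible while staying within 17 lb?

2637

The ratio ordering already packs tightly: carved horn + ornate helm + pearl string + silver idol, 16 lb, 2637.
Runner-up carved horn + silk tapestry + ornate helm + platinum ring tops out at 2565.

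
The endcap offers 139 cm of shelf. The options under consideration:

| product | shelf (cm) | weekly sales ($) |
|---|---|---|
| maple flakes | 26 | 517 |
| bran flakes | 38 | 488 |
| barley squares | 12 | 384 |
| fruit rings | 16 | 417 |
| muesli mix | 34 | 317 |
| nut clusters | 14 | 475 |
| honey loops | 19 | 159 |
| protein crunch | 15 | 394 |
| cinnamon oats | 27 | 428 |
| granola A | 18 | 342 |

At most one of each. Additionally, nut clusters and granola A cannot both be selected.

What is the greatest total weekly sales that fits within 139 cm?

2774

Best packing: maple flakes + barley squares + fruit rings + nut clusters + honey loops + protein crunch + cinnamon oats — 129 cm, 2774 total.
An exhaustive check of the 1024 subsets confirms 2774.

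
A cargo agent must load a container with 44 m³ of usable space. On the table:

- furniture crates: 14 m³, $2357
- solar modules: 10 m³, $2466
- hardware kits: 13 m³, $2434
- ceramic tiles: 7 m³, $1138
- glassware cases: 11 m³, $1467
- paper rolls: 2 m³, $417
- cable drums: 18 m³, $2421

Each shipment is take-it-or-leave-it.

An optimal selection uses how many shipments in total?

Optimal total is 8395.
furniture crates + solar modules + hardware kits + ceramic tiles hits 8395 at 44 m³.
Every optimal selection uses 4 shipments.

4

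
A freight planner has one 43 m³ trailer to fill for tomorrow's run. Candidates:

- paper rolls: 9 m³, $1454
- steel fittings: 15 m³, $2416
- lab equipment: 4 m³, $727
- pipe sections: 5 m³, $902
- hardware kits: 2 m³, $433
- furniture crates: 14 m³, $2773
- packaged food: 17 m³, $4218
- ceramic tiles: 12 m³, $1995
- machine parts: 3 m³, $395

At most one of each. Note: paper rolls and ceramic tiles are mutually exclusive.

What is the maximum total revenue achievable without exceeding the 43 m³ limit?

Taking lab equipment + pipe sections + hardware kits + furniture crates + packaged food: 42 m³ used, 9053 in revenue.
Every other selection either busts 43 m³ or breaks a pairing rule or fails to beat 9053.

9053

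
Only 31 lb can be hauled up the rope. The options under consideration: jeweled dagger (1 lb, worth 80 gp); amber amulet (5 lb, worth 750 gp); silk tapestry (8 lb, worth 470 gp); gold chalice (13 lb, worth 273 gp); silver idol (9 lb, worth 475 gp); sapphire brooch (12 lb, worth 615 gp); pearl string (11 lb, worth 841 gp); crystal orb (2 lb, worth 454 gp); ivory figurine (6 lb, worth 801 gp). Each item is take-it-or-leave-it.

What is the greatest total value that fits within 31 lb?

Greedy by ratio would take jeweled dagger + amber amulet + pearl string + crystal orb + ivory figurine: 25 lb used, total 2926.
Dropping pearl string frees 11 lb; slotting in silk tapestry + silver idol (17 lb) lifts the total to 3030 at 31 lb.

3030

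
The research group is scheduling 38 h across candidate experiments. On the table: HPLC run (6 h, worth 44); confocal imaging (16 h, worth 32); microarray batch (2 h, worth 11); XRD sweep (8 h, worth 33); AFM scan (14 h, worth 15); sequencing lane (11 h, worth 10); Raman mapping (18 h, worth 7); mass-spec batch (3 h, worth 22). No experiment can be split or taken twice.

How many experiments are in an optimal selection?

5

Best achievable expected citations is 142.
HPLC run + confocal imaging + microarray batch + XRD sweep + mass-spec batch hits 142 at 35 h.
Any selection reaching 142 contains exactly 5 experiments.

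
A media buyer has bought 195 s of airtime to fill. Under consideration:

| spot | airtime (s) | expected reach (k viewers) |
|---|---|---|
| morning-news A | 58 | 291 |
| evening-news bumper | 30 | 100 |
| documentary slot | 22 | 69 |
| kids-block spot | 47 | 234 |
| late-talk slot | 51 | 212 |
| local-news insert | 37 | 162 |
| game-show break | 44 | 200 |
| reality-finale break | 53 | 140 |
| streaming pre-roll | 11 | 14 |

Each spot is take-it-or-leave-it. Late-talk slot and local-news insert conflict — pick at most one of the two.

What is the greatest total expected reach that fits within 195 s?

Density check — morning-news A 5.02, kids-block spot 4.98, game-show break 4.55 are the best per s.
Taking morning-news A + kids-block spot + local-news insert + game-show break: 186 s used, 887 in expected reach.
An exhaustive check of the 512 subsets confirms 887.

887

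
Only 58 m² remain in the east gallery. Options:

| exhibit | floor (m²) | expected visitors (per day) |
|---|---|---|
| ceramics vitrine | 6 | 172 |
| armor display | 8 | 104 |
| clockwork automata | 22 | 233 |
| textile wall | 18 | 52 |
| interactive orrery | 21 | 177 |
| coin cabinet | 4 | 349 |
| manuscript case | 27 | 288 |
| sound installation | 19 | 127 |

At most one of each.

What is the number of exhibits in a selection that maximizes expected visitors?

4

Best achievable expected visitors is 986.
One optimal bundle: ceramics vitrine + interactive orrery + coin cabinet + manuscript case (58 m²).
Any selection reaching 986 contains exactly 4 exhibits.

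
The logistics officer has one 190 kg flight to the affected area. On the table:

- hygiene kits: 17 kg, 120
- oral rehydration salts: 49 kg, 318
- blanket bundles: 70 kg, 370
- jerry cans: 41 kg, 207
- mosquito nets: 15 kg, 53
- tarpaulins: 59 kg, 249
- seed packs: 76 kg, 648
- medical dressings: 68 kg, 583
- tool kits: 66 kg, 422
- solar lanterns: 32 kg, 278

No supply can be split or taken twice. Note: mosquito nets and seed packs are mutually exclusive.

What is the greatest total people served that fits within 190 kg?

1509

Taking seed packs + medical dressings + solar lanterns: 176 kg used, 1509 in people served.
An exhaustive check of the 1024 subsets confirms 1509.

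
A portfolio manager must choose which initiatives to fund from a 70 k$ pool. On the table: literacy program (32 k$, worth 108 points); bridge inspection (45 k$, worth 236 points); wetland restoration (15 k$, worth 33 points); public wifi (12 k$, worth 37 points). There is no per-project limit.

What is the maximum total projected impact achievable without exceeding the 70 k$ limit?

310

The ratio ordering already packs tightly: bridge inspection + 2×public wifi, 69 k$, 310.
That's the maximum — no swap from here does better than 310.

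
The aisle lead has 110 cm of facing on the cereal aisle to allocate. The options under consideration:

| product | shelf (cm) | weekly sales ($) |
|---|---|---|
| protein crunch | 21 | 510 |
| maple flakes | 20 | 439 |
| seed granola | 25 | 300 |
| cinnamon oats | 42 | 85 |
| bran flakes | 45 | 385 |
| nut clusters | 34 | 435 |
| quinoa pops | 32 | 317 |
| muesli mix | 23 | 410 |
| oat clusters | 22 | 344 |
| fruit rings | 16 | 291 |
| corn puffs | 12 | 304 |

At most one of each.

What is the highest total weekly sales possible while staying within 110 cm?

By weekly sales per cm: corn puffs 25.33, protein crunch 24.29, maple flakes 21.95, fruit rings 18.19 lead.
The ratio heuristic lands on protein crunch + maple flakes + muesli mix + fruit rings + corn puffs (1954) but leaves 18 cm idle.
Replace fruit rings with nut clusters: the trade gains 144 net, giving 2098 at 110 cm.
Nothing else within 110 cm beats 2098.

2098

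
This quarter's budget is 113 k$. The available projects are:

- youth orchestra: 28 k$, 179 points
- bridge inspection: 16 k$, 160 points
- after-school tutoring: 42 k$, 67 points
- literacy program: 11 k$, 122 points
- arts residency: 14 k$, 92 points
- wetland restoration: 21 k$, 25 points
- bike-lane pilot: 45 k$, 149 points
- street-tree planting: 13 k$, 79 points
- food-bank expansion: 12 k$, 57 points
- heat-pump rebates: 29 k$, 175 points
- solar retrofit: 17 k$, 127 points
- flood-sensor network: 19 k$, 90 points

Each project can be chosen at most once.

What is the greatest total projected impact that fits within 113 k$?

Density check — literacy program 11.09, bridge inspection 10.00, solar retrofit 7.47, arts residency 6.57 are the best per k$.
Filling by ratio: youth orchestra + bridge inspection + literacy program + arts residency + street-tree planting + food-bank expansion + solar retrofit for 816, with 2 k$ left unused.
Dropping arts residency and street-tree planting frees 27 k$; slotting in heat-pump rebates (29 k$) lifts the total to 820 at 113 k$.
That's the maximum — no swap from here does better than 820.

820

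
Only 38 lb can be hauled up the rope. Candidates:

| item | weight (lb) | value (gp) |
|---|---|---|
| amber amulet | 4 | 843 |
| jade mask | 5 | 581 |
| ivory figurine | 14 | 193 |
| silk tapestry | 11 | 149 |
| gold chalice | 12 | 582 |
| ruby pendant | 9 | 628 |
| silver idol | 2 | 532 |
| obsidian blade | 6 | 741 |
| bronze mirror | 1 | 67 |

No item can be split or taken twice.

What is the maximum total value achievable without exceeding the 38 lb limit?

3907

Density check — silver idol 266.00, amber amulet 210.75, obsidian blade 123.50 are the best per lb.
Greedy by ratio would take amber amulet + jade mask + silk tapestry + ruby pendant + silver idol + obsidian blade + bronze mirror: 38 lb used, total 3541.
Dropping silk tapestry and bronze mirror frees 12 lb; slotting in gold chalice (12 lb) lifts the total to 3907 at 38 lb.
Runner-up amber amulet + jade mask + silk tapestry + ruby pendant + silver idol + obsidian blade + bronze mirror tops out at 3541.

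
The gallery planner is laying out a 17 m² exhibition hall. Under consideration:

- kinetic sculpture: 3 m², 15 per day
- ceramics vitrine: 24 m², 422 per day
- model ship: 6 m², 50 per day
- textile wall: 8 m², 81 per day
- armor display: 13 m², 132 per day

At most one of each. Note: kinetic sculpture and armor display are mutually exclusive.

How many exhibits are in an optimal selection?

3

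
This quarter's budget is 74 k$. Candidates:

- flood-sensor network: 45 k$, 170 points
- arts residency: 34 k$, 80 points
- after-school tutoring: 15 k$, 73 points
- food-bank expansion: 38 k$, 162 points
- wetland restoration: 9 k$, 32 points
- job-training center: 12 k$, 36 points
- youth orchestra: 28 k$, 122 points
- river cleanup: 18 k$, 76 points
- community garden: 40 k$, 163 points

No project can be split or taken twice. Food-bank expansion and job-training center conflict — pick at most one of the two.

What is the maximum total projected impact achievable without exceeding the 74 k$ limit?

312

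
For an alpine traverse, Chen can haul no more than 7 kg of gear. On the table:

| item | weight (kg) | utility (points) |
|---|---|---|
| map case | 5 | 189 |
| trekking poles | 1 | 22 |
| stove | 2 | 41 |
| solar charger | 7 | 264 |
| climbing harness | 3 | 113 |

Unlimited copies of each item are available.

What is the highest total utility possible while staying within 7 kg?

Ranking by ratio (utility/kg): map case 37.80, solar charger 37.71, climbing harness 37.67.
Greedy by ratio would take map case + 2×trekking poles: 7 kg used, total 233.
Dropping map case and 2×trekking poles frees 7 kg; slotting in solar charger (7 kg) lifts the total to 264 at 7 kg.
No other feasible combination exceeds 264.

264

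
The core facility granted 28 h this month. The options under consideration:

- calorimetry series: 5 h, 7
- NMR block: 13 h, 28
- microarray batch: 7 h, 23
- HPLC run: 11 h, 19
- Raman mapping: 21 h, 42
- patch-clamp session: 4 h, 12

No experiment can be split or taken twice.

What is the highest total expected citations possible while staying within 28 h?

Taking the top-ratio experiments first gives NMR block + microarray batch + patch-clamp session for 63 (24 h).
Dropping NMR block and patch-clamp session frees 17 h; slotting in Raman mapping (21 h) lifts the total to 65 at 28 h.
An exhaustive check of the 64 subsets confirms 65.

65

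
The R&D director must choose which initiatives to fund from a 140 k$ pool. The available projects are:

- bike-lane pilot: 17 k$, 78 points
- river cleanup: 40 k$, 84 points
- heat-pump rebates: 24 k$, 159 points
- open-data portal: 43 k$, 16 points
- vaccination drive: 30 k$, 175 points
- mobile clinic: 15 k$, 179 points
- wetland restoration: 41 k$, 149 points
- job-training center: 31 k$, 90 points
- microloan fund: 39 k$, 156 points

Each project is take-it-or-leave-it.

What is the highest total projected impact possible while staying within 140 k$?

Ranking by ratio (projected impact/k$): mobile clinic 11.93, heat-pump rebates 6.62, vaccination drive 5.83, bike-lane pilot 4.59.
The ratio heuristic lands on bike-lane pilot + heat-pump rebates + vaccination drive + mobile clinic + microloan fund (747) but leaves 15 k$ idle.
Dropping bike-lane pilot frees 17 k$; slotting in job-training center (31 k$) lifts the total to 759 at 139 k$.

759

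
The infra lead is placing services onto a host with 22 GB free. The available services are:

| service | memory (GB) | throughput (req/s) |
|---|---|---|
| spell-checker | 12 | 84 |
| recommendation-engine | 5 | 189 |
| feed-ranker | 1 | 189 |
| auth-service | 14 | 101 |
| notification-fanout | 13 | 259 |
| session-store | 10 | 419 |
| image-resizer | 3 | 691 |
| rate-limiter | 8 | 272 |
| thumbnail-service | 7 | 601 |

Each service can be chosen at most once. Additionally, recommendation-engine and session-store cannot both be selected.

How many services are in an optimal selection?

4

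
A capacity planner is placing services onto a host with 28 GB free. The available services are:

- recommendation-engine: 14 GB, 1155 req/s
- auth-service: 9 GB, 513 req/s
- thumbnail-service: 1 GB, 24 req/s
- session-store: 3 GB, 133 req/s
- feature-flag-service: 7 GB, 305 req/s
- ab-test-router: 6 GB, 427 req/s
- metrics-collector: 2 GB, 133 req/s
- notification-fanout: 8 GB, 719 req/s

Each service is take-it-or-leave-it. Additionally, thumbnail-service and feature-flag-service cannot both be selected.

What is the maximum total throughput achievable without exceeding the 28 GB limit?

By throughput per GB: notification-fanout 89.88, recommendation-engine 82.50, ab-test-router 71.17, metrics-collector 66.50 lead.
Recommendation-engine + ab-test-router + notification-fanout uses 28 of the 28 GB and totals 2301.
Nothing else feasible within 28 GB beats 2301.

2301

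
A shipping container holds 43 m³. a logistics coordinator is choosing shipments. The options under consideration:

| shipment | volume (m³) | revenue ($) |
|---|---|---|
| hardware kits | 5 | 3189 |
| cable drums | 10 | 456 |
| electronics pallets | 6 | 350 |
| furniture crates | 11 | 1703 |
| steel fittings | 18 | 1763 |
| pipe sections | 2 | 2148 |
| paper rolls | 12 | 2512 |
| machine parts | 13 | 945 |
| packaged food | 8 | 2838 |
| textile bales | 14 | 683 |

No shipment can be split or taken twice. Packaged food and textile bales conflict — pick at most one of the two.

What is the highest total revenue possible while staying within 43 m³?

12390

Hardware kits + furniture crates + pipe sections + paper rolls + packaged food uses 38 of the 43 m³ and totals 12390.
No other feasible combination exceeds 12390.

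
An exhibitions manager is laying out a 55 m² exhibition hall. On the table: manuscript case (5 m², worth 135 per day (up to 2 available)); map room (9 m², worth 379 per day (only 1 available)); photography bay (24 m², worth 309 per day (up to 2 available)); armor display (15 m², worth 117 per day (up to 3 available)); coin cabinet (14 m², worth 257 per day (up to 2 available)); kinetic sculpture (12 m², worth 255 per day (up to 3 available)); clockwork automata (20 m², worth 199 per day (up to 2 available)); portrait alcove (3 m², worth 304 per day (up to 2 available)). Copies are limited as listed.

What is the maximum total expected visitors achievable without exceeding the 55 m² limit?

Taking the top-ratio exhibits first gives 2×manuscript case + map room + 2×kinetic sculpture + 2×portrait alcove for 1767 (49 m²).
Replace 2×kinetic sculpture with 2×coin cabinet: the trade gains 4 net, giving 1771 at 53 m².
Every other selection either busts 55 m² or exceeds an availability limit or fails to beat 1771.

1771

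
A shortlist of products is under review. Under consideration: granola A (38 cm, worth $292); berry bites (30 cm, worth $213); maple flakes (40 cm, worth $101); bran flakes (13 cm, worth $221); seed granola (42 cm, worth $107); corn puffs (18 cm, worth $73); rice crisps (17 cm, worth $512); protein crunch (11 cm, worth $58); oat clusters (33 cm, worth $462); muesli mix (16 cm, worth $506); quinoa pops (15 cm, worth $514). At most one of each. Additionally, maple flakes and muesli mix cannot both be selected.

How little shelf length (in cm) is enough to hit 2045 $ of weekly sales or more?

92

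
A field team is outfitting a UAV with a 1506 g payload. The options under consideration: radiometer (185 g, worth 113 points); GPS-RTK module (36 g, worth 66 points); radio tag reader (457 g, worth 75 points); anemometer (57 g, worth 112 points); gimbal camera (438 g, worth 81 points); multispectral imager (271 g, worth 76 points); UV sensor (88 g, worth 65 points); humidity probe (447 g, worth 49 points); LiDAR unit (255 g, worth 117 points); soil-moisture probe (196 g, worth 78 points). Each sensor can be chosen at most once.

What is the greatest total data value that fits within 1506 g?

643

Density check — anemometer 1.96, GPS-RTK module 1.83, UV sensor 0.74, radiometer 0.61 are the best per g.
Greedy by ratio would take radiometer + GPS-RTK module + anemometer + multispectral imager + UV sensor + LiDAR unit + soil-moisture probe: 1088 g used, total 627.
Replace UV sensor with gimbal camera: the trade gains 16 net, giving 643 at 1438 g.
Every other selection either busts 1506 g or fails to beat 643.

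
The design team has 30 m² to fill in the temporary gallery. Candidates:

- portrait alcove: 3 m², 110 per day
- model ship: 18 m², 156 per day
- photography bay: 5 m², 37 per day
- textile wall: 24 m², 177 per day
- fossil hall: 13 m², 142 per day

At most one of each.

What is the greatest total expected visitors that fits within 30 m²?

303

By expected visitors per m²: portrait alcove 36.67, fossil hall 10.92, model ship 8.67 lead.
A density-first pass picks portrait alcove + photography bay + fossil hall — 289 at 21 m².
The 13 m² tied up in fossil hall is better spent on model ship — total rises to 303 (26 m²).
The spare 4 m² is too small for any remaining exhibit, and no exchange beats 303.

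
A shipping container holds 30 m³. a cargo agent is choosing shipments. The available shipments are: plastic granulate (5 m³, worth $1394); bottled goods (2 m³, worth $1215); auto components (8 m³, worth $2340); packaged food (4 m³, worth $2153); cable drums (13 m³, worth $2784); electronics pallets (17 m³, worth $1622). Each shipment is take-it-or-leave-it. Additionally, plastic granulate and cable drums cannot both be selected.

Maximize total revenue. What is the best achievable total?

8492

A density-first pass picks plastic granulate + bottled goods + auto components + packaged food — 7102 at 19 m³.
Replace plastic granulate with cable drums: the trade gains 1390 net, giving 8492 at 27 m³.
Next best is auto components + packaged food + cable drums at 7277 (25 m³) — short by 1215.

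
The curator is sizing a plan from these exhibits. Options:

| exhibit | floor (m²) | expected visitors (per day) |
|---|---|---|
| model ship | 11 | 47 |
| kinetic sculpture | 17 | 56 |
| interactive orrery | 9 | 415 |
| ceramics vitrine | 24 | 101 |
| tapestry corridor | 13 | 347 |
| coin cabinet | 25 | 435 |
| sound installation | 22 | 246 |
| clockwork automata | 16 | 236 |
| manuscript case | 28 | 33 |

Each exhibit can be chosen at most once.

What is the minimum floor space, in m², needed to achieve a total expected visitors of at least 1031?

47

Minimise m² subject to total expected visitors ≥ 1031.
Taking interactive orrery + tapestry corridor + coin cabinet gives 1197 (≥ 1031) for 47 m².
Below 47 m² the best achievable stays under 1031.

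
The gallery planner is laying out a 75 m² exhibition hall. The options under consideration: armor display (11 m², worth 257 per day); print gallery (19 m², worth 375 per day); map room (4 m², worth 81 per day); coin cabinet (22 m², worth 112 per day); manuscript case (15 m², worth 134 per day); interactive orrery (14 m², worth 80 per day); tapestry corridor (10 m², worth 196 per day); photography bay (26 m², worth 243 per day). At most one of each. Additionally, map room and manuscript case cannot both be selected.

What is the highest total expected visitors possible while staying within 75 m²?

1152

Armor display + print gallery + map room + tapestry corridor + photography bay uses 70 of the 75 m² and totals 1152.
Next best is armor display + print gallery + tapestry corridor + photography bay at 1071 (66 m²) — short by 81.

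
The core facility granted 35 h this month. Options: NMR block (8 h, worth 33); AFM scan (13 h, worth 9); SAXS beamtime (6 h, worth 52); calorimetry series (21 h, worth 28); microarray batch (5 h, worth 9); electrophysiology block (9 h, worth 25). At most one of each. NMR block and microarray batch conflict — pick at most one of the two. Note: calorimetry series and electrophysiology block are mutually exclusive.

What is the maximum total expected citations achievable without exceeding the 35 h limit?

Taking NMR block + SAXS beamtime + calorimetry series: 35 h used, 113 in expected citations.
Next best is NMR block + SAXS beamtime + electrophysiology block at 110 (23 h) — short by 3.

113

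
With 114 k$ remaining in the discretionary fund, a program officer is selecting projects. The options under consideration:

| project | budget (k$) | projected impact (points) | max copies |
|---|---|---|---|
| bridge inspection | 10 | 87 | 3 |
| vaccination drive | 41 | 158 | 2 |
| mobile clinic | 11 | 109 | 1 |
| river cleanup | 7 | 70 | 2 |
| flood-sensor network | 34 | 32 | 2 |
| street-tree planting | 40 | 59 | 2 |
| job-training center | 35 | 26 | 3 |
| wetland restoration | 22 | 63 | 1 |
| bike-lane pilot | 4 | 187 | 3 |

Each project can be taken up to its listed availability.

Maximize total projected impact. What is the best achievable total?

Ranking by ratio (projected impact/k$): bike-lane pilot 46.75, river cleanup 10.00, mobile clinic 9.91.
Taking 3×bridge inspection + vaccination drive + mobile clinic + 2×river cleanup + 3×bike-lane pilot: 108 k$ used, 1229 in projected impact.
The spare 6 k$ is too small for any remaining project, and no exchange beats 1229.

1229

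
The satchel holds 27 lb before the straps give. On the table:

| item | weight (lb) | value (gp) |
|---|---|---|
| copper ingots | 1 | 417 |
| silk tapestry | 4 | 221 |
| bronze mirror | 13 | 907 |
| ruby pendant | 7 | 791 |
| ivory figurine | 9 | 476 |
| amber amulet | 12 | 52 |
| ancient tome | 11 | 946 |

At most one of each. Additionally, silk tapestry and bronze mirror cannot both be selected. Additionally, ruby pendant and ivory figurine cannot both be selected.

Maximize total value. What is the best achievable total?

2375

Best packing: copper ingots + silk tapestry + ruby pendant + ancient tome — 23 lb, 2375 total.
No other feasible combination exceeds 2375.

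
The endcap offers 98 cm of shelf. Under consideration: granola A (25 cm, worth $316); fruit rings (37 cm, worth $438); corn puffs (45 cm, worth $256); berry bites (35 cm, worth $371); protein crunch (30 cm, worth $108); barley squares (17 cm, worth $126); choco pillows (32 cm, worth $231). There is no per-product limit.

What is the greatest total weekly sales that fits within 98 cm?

Taking the top-ratio products first gives 3×granola A + barley squares for 1074 (92 cm).
Dropping 2×granola A and barley squares frees 67 cm; slotting in fruit rings + berry bites (72 cm) lifts the total to 1125 at 97 cm.
That's the maximum — no swap from here does better than 1125.

1125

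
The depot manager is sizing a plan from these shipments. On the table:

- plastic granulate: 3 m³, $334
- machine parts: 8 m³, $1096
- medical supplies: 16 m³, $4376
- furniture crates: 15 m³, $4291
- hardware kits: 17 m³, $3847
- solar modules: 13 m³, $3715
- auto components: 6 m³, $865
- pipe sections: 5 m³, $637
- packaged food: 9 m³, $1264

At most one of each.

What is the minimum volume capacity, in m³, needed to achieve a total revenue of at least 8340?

31

Minimise m³ subject to total revenue ≥ 8340.
Taking medical supplies + furniture crates gives 8667 (≥ 8340) for 31 m³.
Any bundle with less than 31 m³ falls short of 8340.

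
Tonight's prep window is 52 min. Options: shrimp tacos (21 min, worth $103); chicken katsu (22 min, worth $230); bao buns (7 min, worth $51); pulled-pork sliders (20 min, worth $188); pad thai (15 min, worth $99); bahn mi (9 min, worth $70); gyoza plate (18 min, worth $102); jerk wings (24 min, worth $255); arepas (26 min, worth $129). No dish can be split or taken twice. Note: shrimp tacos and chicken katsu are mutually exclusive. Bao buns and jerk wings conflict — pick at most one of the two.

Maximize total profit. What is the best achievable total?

488

Density check — jerk wings 10.62, chicken katsu 10.45, pulled-pork sliders 9.40, bahn mi 7.78 are the best per min.
The ratio heuristic lands on chicken katsu + jerk wings (485) but leaves 6 min idle.
The 24 min tied up in jerk wings is better spent on pulled-pork sliders + bahn mi — total rises to 488 (51 min).
That's the maximum — no feasible swap from here does better than 488.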